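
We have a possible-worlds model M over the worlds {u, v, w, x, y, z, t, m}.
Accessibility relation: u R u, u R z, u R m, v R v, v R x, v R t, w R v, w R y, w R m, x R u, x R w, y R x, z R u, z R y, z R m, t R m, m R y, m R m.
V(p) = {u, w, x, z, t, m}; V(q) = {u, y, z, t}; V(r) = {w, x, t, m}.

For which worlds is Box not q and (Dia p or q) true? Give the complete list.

Let φ = Box not q and (Dia p or q). Evaluate φ at each world:
  u (successors {u, z, m}): φ is false.
  v (successors {v, x, t}): φ is false.
  w (successors {v, y, m}): φ is false.
  x (successors {u, w}): φ is false.
  y (successors {x}): φ is true.
  z (successors {u, y, m}): φ is false.
  t (successors {m}): φ is true.
  m (successors {y, m}): φ is false.
For instance, at u:
  At u: Box not q is false, Dia p or q is true, so Box not q and (Dia p or q) is false.
    At u: Box not q requires not q at every successor {u, z, m}.
      not q fails at u, so Box not q is false at u.
    At u: Dia p is true, q is true, so Dia p or q is true.
      At u: Dia p requires p at some successor in {u, z, m}.
        p holds at u, so Dia p is true at u.
Satisfying worlds: {y, t}

y, t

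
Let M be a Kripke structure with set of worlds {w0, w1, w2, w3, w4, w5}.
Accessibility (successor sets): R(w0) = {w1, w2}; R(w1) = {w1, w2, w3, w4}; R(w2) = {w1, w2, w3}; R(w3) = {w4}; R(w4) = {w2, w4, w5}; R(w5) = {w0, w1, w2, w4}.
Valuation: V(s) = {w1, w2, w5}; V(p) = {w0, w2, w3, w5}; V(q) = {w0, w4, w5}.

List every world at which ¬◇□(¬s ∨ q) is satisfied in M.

w0, w3, w4, w5

Recall that □ψ holds at a world iff ψ holds at every accessible world, and ◇ψ holds iff ψ holds at some accessible world.
Let φ = ¬◇□(¬s ∨ q). Evaluate φ at each world:
  w0 (successors {w1, w2}): φ is true.
  w1 (successors {w1, w2, w3, w4}): φ is false.
  w2 (successors {w1, w2, w3}): φ is false.
  w3 (successors {w4}): φ is true.
  w4 (successors {w2, w4, w5}): φ is true.
  w5 (successors {w0, w1, w2, w4}): φ is true.
For instance, at w2:
  At w2: ◇□(¬s ∨ q) is true, so ¬◇□(¬s ∨ q) is false.
    At w2: ◇□(¬s ∨ q) requires □(¬s ∨ q) at some successor in {w1, w2, w3}.
      □(¬s ∨ q) holds at w3, so ◇□(¬s ∨ q) is true at w2.
Satisfying worlds: {w0, w3, w4, w5}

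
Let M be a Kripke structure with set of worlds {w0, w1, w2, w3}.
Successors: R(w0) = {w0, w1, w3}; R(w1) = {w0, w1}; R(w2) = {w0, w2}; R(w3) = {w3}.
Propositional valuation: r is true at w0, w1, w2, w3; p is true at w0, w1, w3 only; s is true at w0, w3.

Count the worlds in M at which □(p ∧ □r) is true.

Let φ = □(p ∧ □r). Evaluate φ at each world:
  w0 (successors {w0, w1, w3}): φ is true.
  w1 (successors {w0, w1}): φ is true.
  w2 (successors {w0, w2}): φ is false.
  w3 (successors {w3}): φ is true.
For instance, at w0:
  At w0: □(p ∧ □r) requires p ∧ □r at every successor {w0, w1, w3}.
      At w0: p is true, □r is true, so p ∧ □r is true.
      At w1: p is true, □r is true, so p ∧ □r is true.
      At w3: p is true, □r is true, so p ∧ □r is true.
  So □(p ∧ □r) is true at w0.
Satisfying worlds: {w0, w1, w3}

3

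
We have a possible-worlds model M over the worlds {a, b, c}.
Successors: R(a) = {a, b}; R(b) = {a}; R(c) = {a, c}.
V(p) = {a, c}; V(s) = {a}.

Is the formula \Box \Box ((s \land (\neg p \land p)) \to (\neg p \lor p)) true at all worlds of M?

Let φ = \Box \Box ((s \land (\neg p \land p)) \to (\neg p \lor p)). Evaluate φ at each world:
  a (successors {a, b}): φ is true.
  b (successors {a}): φ is true.
  c (successors {a, c}): φ is true.
For instance, at b:
  At b: \Box \Box ((s \land (\neg p \land p)) \to (\neg p \lor p)) requires \Box ((s \land (\neg p \land p)) \to (\neg p \lor p)) at every successor {a}.
      At a: \Box ((s \land (\neg p \land p)) \to (\neg p \lor p)) requires (s \land (\neg p \land p)) \to (\neg p \lor p) at every successor {a, b}.
        At a: (s \land (\neg p \land p)) \to (\neg p \lor p) is true.
        At b: (s \land (\neg p \land p)) \to (\neg p \lor p) is true.
      So \Box ((s \land (\neg p \land p)) \to (\neg p \lor p)) is true at a.
  So \Box \Box ((s \land (\neg p \land p)) \to (\neg p \lor p)) is true at b.

Yes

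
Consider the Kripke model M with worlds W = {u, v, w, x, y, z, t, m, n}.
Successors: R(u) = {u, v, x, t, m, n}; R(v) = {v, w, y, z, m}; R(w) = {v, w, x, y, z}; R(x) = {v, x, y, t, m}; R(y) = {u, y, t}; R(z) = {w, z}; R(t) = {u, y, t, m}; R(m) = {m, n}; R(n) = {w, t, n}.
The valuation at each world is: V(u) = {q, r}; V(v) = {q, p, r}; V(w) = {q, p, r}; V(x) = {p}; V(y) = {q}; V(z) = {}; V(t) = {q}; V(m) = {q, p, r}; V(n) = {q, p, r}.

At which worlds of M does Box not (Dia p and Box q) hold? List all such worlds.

w, z

Let φ = Box not (Dia p and Box q). Evaluate φ at each world:
  u (successors {u, v, x, t, m, n}): φ is false.
  v (successors {v, w, y, z, m}): φ is false.
  w (successors {v, w, x, y, z}): φ is true.
  x (successors {v, x, y, t, m}): φ is false.
  y (successors {u, y, t}): φ is false.
  z (successors {w, z}): φ is true.
  t (successors {u, y, t, m}): φ is false.
  m (successors {m, n}): φ is false.
  n (successors {w, t, n}): φ is false.
For instance, at y:
  At y: Box not (Dia p and Box q) requires not (Dia p and Box q) at every successor {u, y, t}.
    not (Dia p and Box q) fails at t, so Box not (Dia p and Box q) is false at y.
      At t: Dia p and Box q is true, so not (Dia p and Box q) is false.
Satisfying worlds: {w, z}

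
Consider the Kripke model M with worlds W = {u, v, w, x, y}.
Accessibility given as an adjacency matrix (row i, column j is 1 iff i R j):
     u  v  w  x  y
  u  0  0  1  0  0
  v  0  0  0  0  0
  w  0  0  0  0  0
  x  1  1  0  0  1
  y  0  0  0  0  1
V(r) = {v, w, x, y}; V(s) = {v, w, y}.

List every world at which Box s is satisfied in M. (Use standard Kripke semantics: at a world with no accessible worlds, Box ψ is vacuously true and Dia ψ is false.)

u, v, w, y

Let φ = Box s. Evaluate φ at each world:
  u (successors {w}): φ is true.
  v (successors ∅): φ is true.
  w (successors ∅): φ is true.
  x (successors {u, v, y}): φ is false.
  y (successors {y}): φ is true.
For instance, at u:
  At u: Box s requires s at every successor {w}.
    At w: s is true.
  So Box s is true at u.
Satisfying worlds: {u, v, w, y}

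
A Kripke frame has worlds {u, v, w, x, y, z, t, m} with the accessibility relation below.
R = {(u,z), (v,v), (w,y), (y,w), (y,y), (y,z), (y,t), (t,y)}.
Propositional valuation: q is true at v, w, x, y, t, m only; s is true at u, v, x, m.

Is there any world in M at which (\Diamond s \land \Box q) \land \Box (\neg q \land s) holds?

No

Let φ = (\Diamond s \land \Box q) \land \Box (\neg q \land s). Evaluate φ at each world:
  u (successors {z}): φ is false.
  v (successors {v}): φ is false.
  w (successors {y}): φ is false.
  x (successors ∅): φ is false.
  y (successors {w, y, z, t}): φ is false.
  z (successors ∅): φ is false.
  t (successors {y}): φ is false.
  m (successors ∅): φ is false.
For instance, at t:
  At t: \Diamond s \land \Box q is false, \Box (\neg q \land s) is false, so (\Diamond s \land \Box q) \land \Box (\neg q \land s) is false.
    At t: \Diamond s is false, \Box q is true, so \Diamond s \land \Box q is false.
      At t: \Diamond s requires s at some successor in {y}.
        At y: s is false.
      So \Diamond s is false at t.
      At t: \Box q requires q at every successor {y}.
        At y: q is true.
      So \Box q is true at t.
    At t: \Box (\neg q \land s) requires \neg q \land s at every successor {y}.
      \neg q \land s fails at y, so \Box (\neg q \land s) is false at t.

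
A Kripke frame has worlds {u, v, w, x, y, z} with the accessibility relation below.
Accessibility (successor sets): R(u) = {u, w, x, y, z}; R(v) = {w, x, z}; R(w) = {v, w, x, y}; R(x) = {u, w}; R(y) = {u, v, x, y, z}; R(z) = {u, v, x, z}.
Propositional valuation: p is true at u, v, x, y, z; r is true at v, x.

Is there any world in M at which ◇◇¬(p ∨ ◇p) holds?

Recall that ◇ψ holds at a world iff ψ holds at some accessible world.
Let φ = ◇◇¬(p ∨ ◇p). Evaluate φ at each world:
  u (successors {u, w, x, y, z}): φ is false.
  v (successors {w, x, z}): φ is false.
  w (successors {v, w, x, y}): φ is false.
  x (successors {u, w}): φ is false.
  y (successors {u, v, x, y, z}): φ is false.
  z (successors {u, v, x, z}): φ is false.
For instance, at x:
  At x: ◇◇¬(p ∨ ◇p) requires ◇¬(p ∨ ◇p) at some successor in {u, w}.
    At u: ◇¬(p ∨ ◇p) is false.
    At w: ◇¬(p ∨ ◇p) is false.
  So ◇◇¬(p ∨ ◇p) is false at x.

No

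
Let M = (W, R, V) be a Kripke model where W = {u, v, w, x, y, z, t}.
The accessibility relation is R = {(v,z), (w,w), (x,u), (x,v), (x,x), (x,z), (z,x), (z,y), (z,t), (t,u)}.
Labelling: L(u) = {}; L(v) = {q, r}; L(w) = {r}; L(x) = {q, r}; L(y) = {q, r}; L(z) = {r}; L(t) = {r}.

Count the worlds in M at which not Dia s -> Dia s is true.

0

Let φ = not Dia s -> Dia s. Evaluate φ at each world:
  u (successors ∅): φ is false.
  v (successors {z}): φ is false.
  w (successors {w}): φ is false.
  x (successors {u, v, x, z}): φ is false.
  y (successors ∅): φ is false.
  z (successors {x, y, t}): φ is false.
  t (successors {u}): φ is false.
For instance, at z:
  At z: not Dia s is true, Dia s is false, so not Dia s -> Dia s is false.
    At z: Dia s is false, so not Dia s is true.
      At z: Dia s requires s at some successor in {x, y, t}.
        At x: s is false.
        At y: s is false.
        At t: s is false.
      So Dia s is false at z.
    At z: Dia s requires s at some successor in {x, y, t}.
      At x: s is false.
      At y: s is false.
      At t: s is false.
    So Dia s is false at z.
Satisfying worlds: none.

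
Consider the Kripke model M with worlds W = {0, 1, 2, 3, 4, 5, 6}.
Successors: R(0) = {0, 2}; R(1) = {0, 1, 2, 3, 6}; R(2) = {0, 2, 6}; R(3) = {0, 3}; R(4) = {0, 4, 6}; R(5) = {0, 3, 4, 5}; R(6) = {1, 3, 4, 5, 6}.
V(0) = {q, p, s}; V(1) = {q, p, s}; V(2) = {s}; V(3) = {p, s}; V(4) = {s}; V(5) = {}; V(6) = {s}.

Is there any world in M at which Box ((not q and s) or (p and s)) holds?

Let φ = Box ((not q and s) or (p and s)). Evaluate φ at each world:
  0 (successors {0, 2}): φ is true.
  1 (successors {0, 1, 2, 3, 6}): φ is true.
  2 (successors {0, 2, 6}): φ is true.
  3 (successors {0, 3}): φ is true.
  4 (successors {0, 4, 6}): φ is true.
  5 (successors {0, 3, 4, 5}): φ is false.
  6 (successors {1, 3, 4, 5, 6}): φ is false.
Detail at 0 (witness):
  At 0: Box ((not q and s) or (p and s)) requires (not q and s) or (p and s) at every successor {0, 2}.
    At 0: (not q and s) or (p and s) is true.
    At 2: (not q and s) or (p and s) is true.
  So Box ((not q and s) or (p and s)) is true at 0.

Yes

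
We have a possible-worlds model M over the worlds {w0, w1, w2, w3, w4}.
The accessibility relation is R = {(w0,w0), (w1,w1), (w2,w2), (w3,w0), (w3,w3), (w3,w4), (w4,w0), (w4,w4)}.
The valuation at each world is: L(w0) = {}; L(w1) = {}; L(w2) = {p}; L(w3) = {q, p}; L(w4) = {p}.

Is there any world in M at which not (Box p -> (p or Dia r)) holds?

Let φ = not (Box p -> (p or Dia r)). Evaluate φ at each world:
  w0 (successors {w0}): φ is false.
  w1 (successors {w1}): φ is false.
  w2 (successors {w2}): φ is false.
  w3 (successors {w0, w3, w4}): φ is false.
  w4 (successors {w0, w4}): φ is false.
For instance, at w4:
  At w4: Box p -> (p or Dia r) is true, so not (Box p -> (p or Dia r)) is false.
    At w4: Box p is false, p or Dia r is true, so Box p -> (p or Dia r) is true.
      At w4: Box p requires p at every successor {w0, w4}.
        p fails at w0, so Box p is false at w4.
      At w4: p is true, Dia r is false, so p or Dia r is true.

No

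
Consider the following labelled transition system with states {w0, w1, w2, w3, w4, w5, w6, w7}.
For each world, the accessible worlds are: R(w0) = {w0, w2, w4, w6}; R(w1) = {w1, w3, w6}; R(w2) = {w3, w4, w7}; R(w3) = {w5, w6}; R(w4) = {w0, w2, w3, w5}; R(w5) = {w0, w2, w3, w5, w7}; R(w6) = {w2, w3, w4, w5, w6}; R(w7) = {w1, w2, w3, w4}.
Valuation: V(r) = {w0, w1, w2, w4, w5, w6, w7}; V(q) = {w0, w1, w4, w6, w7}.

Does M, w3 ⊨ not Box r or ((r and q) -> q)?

At w3: not Box r is false, (r and q) -> q is true, so not Box r or ((r and q) -> q) is true.
  At w3: Box r is true, so not Box r is false.
    At w3: Box r requires r at every successor {w5, w6}.
      At w5: r is true.
      At w6: r is true.
    So Box r is true at w3.

Yes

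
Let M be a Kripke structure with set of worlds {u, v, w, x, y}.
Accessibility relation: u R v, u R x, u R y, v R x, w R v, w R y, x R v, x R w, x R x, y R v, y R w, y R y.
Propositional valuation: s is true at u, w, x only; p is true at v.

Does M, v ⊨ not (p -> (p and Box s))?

At v: p -> (p and Box s) is true, so not (p -> (p and Box s)) is false.
  At v: p is true, p and Box s is true, so p -> (p and Box s) is true.
    At v: p is true, Box s is true, so p and Box s is true.
      At v: Box s requires s at every successor {x}.
        At x: s is true.
      So Box s is true at v.

No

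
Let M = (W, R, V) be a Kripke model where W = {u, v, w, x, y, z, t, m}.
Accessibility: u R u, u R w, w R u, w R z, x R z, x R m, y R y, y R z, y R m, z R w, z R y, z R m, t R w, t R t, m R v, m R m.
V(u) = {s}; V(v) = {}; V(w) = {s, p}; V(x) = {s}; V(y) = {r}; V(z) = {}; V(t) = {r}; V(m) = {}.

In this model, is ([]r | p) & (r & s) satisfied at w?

At w: []r | p is true, r & s is false, so ([]r | p) & (r & s) is false.
  At w: []r is false, p is true, so []r | p is true.
    At w: []r requires r at every successor {u, z}.
      r fails at u, so []r is false at w.

No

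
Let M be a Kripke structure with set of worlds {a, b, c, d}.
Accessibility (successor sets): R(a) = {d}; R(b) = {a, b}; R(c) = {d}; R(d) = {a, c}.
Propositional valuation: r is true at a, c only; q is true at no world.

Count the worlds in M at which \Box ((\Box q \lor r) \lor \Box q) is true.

1

Let φ = \Box ((\Box q \lor r) \lor \Box q). Evaluate φ at each world:
  a (successors {d}): φ is false.
  b (successors {a, b}): φ is false.
  c (successors {d}): φ is false.
  d (successors {a, c}): φ is true.
For instance, at c:
  At c: \Box ((\Box q \lor r) \lor \Box q) requires (\Box q \lor r) \lor \Box q at every successor {d}.
    (\Box q \lor r) \lor \Box q fails at d, so \Box ((\Box q \lor r) \lor \Box q) is false at c.
      At d: \Box q \lor r is false, \Box q is false, so (\Box q \lor r) \lor \Box q is false.
Satisfying worlds: {d}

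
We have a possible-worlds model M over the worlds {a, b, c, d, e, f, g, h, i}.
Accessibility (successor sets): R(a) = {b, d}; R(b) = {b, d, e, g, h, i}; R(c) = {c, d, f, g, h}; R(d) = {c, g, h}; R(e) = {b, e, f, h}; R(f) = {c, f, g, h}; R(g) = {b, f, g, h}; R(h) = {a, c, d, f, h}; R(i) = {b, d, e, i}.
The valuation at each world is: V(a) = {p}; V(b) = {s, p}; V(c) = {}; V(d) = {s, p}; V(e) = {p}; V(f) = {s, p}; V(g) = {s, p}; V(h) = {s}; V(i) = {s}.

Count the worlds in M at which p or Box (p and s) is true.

6

Let φ = p or Box (p and s). Evaluate φ at each world:
  a (successors {b, d}): φ is true.
  b (successors {b, d, e, g, h, i}): φ is true.
  c (successors {c, d, f, g, h}): φ is false.
  d (successors {c, g, h}): φ is true.
  e (successors {b, e, f, h}): φ is true.
  f (successors {c, f, g, h}): φ is true.
  g (successors {b, f, g, h}): φ is true.
  h (successors {a, c, d, f, h}): φ is false.
  i (successors {b, d, e, i}): φ is false.
For instance, at a:
  At a: p is true, Box (p and s) is true, so p or Box (p and s) is true.
    At a: Box (p and s) requires p and s at every successor {b, d}.
      At b: p and s is true.
      At d: p and s is true.
    So Box (p and s) is true at a.
Satisfying worlds: {a, b, d, e, f, g}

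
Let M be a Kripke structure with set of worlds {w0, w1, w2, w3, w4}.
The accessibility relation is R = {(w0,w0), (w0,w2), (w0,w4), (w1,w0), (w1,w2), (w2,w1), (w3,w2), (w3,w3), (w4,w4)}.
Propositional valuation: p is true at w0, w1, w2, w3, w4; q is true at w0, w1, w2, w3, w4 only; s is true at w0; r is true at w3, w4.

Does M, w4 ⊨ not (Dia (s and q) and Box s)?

At w4: Dia (s and q) and Box s is false, so not (Dia (s and q) and Box s) is true.
  At w4: Dia (s and q) is false, Box s is false, so Dia (s and q) and Box s is false.
    At w4: Dia (s and q) requires s and q at some successor in {w4}.
      At w4: s and q is false.
    So Dia (s and q) is false at w4.
    At w4: Box s requires s at every successor {w4}.
      s fails at w4, so Box s is false at w4.

Yes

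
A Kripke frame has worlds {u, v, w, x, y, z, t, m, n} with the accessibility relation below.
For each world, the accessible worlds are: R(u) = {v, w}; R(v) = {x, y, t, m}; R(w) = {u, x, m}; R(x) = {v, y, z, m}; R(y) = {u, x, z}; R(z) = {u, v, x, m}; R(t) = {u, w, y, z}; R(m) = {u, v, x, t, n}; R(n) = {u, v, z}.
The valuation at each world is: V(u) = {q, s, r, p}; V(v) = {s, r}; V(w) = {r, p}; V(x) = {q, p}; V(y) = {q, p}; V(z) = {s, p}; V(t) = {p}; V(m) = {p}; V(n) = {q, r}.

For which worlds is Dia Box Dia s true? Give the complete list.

u, v, x, z, t, m, n

Let φ = Dia Box Dia s. Evaluate φ at each world:
  u (successors {v, w}): φ is true.
  v (successors {x, y, t, m}): φ is true.
  w (successors {u, x, m}): φ is false.
  x (successors {v, y, z, m}): φ is true.
  y (successors {u, x, z}): φ is false.
  z (successors {u, v, x, m}): φ is true.
  t (successors {u, w, y, z}): φ is true.
  m (successors {u, v, x, t, n}): φ is true.
  n (successors {u, v, z}): φ is true.
For instance, at n:
  At n: Dia Box Dia s requires Box Dia s at some successor in {u, v, z}.
    Box Dia s holds at v, so Dia Box Dia s is true at n.
      At v: Box Dia s requires Dia s at every successor {x, y, t, m}.
        At x: Dia s is true.
        At y: Dia s is true.
        At t: Dia s is true.
        At m: Dia s is true.
      So Box Dia s is true at v.
Satisfying worlds: {u, v, x, z, t, m, n}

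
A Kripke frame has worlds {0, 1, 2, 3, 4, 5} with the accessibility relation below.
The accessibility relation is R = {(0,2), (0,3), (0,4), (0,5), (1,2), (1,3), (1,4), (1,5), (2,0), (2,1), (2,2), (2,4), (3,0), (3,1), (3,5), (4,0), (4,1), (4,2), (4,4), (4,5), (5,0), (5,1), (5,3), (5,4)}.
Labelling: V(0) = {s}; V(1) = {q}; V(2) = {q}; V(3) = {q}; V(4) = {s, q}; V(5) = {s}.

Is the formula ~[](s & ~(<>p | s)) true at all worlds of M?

Yes

Let φ = ~[](s & ~(<>p | s)). Evaluate φ at each world:
  0 (successors {2, 3, 4, 5}): φ is true.
  1 (successors {2, 3, 4, 5}): φ is true.
  2 (successors {0, 1, 2, 4}): φ is true.
  3 (successors {0, 1, 5}): φ is true.
  4 (successors {0, 1, 2, 4, 5}): φ is true.
  5 (successors {0, 1, 3, 4}): φ is true.
For instance, at 4:
  At 4: [](s & ~(<>p | s)) is false, so ~[](s & ~(<>p | s)) is true.
    At 4: [](s & ~(<>p | s)) requires s & ~(<>p | s) at every successor {0, 1, 2, 4, 5}.
      s & ~(<>p | s) fails at 0, so [](s & ~(<>p | s)) is false at 4.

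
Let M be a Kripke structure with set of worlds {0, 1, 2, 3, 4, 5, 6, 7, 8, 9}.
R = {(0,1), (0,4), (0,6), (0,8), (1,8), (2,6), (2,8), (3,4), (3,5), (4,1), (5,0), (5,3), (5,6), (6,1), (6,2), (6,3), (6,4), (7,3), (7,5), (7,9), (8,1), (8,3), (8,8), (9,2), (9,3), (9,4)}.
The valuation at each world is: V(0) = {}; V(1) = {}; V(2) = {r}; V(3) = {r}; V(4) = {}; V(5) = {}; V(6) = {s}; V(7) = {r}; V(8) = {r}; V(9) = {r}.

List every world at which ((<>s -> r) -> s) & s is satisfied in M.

6

Let φ = ((<>s -> r) -> s) & s. Evaluate φ at each world:
  0 (successors {1, 4, 6, 8}): φ is false.
  1 (successors {8}): φ is false.
  2 (successors {6, 8}): φ is false.
  3 (successors {4, 5}): φ is false.
  4 (successors {1}): φ is false.
  5 (successors {0, 3, 6}): φ is false.
  6 (successors {1, 2, 3, 4}): φ is true.
  7 (successors {3, 5, 9}): φ is false.
  8 (successors {1, 3, 8}): φ is false.
  9 (successors {2, 3, 4}): φ is false.
For instance, at 1:
  At 1: (<>s -> r) -> s is false, s is false, so ((<>s -> r) -> s) & s is false.
    At 1: <>s -> r is true, s is false, so (<>s -> r) -> s is false.
      At 1: <>s is false, r is false, so <>s -> r is true.
Satisfying worlds: {6}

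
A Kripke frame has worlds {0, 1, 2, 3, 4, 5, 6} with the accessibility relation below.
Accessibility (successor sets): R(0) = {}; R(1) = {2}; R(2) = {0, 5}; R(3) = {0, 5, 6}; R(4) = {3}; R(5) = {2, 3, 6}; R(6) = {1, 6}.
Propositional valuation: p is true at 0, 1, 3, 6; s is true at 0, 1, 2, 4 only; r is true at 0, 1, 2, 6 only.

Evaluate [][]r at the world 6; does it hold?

Yes

Recall that []ψ holds at a world iff ψ holds at every accessible world, and <>ψ holds iff ψ holds at some accessible world.
At 6: [][]r requires []r at every successor {1, 6}.
    At 1: []r requires r at every successor {2}.
      At 2: r is true.
    So []r is true at 1.
    At 6: []r requires r at every successor {1, 6}.
      At 1: r is true.
      At 6: r is true.
    So []r is true at 6.
So [][]r is true at 6.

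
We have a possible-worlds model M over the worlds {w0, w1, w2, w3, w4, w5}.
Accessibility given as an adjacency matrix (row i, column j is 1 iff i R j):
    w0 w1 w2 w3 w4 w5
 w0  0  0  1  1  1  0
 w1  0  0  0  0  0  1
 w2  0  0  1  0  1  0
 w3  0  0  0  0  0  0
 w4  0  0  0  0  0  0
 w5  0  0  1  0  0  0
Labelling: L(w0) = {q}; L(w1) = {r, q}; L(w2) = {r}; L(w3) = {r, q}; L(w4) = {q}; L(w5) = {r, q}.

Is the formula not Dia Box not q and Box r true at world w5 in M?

At w5: not Dia Box not q is true, Box r is true, so not Dia Box not q and Box r is true.
  At w5: Dia Box not q is false, so not Dia Box not q is true.
    At w5: Dia Box not q requires Box not q at some successor in {w2}.
      At w2: Box not q is false.
    So Dia Box not q is false at w5.
  At w5: Box r requires r at every successor {w2}.
    At w2: r is true.
  So Box r is true at w5.

Yes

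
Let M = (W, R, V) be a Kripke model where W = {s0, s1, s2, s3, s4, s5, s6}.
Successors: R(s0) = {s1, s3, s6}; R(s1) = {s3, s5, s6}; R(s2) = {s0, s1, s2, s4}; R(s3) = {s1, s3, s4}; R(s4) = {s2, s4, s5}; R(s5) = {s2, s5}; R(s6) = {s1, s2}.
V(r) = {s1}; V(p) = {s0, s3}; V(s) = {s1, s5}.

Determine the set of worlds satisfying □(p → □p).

s4, s5, s6

Recall that □ψ holds at a world iff ψ holds at every accessible world, and ◇ψ holds iff ψ holds at some accessible world.
Let φ = □(p → □p). Evaluate φ at each world:
  s0 (successors {s1, s3, s6}): φ is false.
  s1 (successors {s3, s5, s6}): φ is false.
  s2 (successors {s0, s1, s2, s4}): φ is false.
  s3 (successors {s1, s3, s4}): φ is false.
  s4 (successors {s2, s4, s5}): φ is true.
  s5 (successors {s2, s5}): φ is true.
  s6 (successors {s1, s2}): φ is true.
For instance, at s1:
  At s1: □(p → □p) requires p → □p at every successor {s3, s5, s6}.
    p → □p fails at s3, so □(p → □p) is false at s1.
      At s3: p is true, □p is false, so p → □p is false.
Satisfying worlds: {s4, s5, s6}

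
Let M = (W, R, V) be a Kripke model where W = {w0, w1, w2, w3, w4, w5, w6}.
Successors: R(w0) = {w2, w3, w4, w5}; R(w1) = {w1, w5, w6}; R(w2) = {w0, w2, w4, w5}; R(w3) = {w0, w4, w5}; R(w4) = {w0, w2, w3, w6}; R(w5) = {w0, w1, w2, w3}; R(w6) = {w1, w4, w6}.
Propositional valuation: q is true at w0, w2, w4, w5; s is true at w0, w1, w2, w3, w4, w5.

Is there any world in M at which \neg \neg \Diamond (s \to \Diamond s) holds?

Yes

Let φ = \neg \neg \Diamond (s \to \Diamond s). Evaluate φ at each world:
  w0 (successors {w2, w3, w4, w5}): φ is true.
  w1 (successors {w1, w5, w6}): φ is true.
  w2 (successors {w0, w2, w4, w5}): φ is true.
  w3 (successors {w0, w4, w5}): φ is true.
  w4 (successors {w0, w2, w3, w6}): φ is true.
  w5 (successors {w0, w1, w2, w3}): φ is true.
  w6 (successors {w1, w4, w6}): φ is true.
Detail at w0 (witness):
  At w0: \neg \Diamond (s \to \Diamond s) is false, so \neg \neg \Diamond (s \to \Diamond s) is true.
    At w0: \Diamond (s \to \Diamond s) is true, so \neg \Diamond (s \to \Diamond s) is false.
      At w0: \Diamond (s \to \Diamond s) requires s \to \Diamond s at some successor in {w2, w3, w4, w5}.
        s \to \Diamond s holds at w2, so \Diamond (s \to \Diamond s) is true at w0.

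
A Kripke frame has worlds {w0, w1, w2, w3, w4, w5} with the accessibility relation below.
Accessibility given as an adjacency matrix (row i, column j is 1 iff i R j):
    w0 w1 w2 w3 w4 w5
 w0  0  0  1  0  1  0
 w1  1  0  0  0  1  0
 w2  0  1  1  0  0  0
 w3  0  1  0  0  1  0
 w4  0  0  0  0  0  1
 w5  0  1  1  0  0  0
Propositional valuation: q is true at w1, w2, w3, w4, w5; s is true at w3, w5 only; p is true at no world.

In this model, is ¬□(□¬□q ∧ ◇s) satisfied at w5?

At w5: □(□¬□q ∧ ◇s) is false, so ¬□(□¬□q ∧ ◇s) is true.
  At w5: □(□¬□q ∧ ◇s) requires □¬□q ∧ ◇s at every successor {w1, w2}.
    □¬□q ∧ ◇s fails at w1, so □(□¬□q ∧ ◇s) is false at w5.
      At w1: □¬□q is false, ◇s is false, so □¬□q ∧ ◇s is false.

Yes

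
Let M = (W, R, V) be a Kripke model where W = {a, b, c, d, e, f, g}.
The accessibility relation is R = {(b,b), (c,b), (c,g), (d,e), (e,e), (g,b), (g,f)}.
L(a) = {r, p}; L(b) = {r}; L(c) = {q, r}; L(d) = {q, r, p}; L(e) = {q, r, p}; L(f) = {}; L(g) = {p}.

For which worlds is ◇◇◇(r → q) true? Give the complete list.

d, e

Let φ = ◇◇◇(r → q). Evaluate φ at each world:
  a (successors ∅): φ is false.
  b (successors {b}): φ is false.
  c (successors {b, g}): φ is false.
  d (successors {e}): φ is true.
  e (successors {e}): φ is true.
  f (successors ∅): φ is false.
  g (successors {b, f}): φ is false.
For instance, at c:
  At c: ◇◇◇(r → q) requires ◇◇(r → q) at some successor in {b, g}.
    At b: ◇◇(r → q) is false.
    At g: ◇◇(r → q) is false.
  So ◇◇◇(r → q) is false at c.
Satisfying worlds: {d, e}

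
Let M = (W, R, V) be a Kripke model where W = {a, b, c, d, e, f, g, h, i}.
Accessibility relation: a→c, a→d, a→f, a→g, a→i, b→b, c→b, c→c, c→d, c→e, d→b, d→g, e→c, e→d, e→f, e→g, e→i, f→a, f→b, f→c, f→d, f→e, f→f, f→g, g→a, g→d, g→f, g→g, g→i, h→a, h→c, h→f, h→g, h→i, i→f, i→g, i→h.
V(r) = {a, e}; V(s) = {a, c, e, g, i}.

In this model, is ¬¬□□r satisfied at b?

At b: ¬□□r is true, so ¬¬□□r is false.
  At b: □□r is false, so ¬□□r is true.
    At b: □□r requires □r at every successor {b}.
      □r fails at b, so □□r is false at b.

No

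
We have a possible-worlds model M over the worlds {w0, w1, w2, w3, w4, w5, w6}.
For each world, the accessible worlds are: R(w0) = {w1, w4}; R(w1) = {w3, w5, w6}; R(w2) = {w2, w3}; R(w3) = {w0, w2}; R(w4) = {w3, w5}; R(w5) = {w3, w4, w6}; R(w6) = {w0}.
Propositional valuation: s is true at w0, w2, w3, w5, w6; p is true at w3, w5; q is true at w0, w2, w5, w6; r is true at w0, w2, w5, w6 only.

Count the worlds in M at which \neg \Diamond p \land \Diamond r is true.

Let φ = \neg \Diamond p \land \Diamond r. Evaluate φ at each world:
  w0 (successors {w1, w4}): φ is false.
  w1 (successors {w3, w5, w6}): φ is false.
  w2 (successors {w2, w3}): φ is false.
  w3 (successors {w0, w2}): φ is true.
  w4 (successors {w3, w5}): φ is false.
  w5 (successors {w3, w4, w6}): φ is false.
  w6 (successors {w0}): φ is true.
For instance, at w4:
  At w4: \neg \Diamond p is false, \Diamond r is true, so \neg \Diamond p \land \Diamond r is false.
    At w4: \Diamond p is true, so \neg \Diamond p is false.
      At w4: \Diamond p requires p at some successor in {w3, w5}.
        p holds at w3, so \Diamond p is true at w4.
    At w4: \Diamond r requires r at some successor in {w3, w5}.
      r holds at w5, so \Diamond r is true at w4.
Satisfying worlds: {w3, w6}

2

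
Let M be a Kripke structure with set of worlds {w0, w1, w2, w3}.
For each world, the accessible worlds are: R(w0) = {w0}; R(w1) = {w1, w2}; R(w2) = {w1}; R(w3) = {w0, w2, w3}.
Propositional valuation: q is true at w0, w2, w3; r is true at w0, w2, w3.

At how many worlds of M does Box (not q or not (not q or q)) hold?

1

Recall that Box ψ holds at a world iff ψ holds at every accessible world, and Dia ψ holds iff ψ holds at some accessible world.
Let φ = Box (not q or not (not q or q)). Evaluate φ at each world:
  w0 (successors {w0}): φ is false.
  w1 (successors {w1, w2}): φ is false.
  w2 (successors {w1}): φ is true.
  w3 (successors {w0, w2, w3}): φ is false.
For instance, at w0:
  At w0: Box (not q or not (not q or q)) requires not q or not (not q or q) at every successor {w0}.
    not q or not (not q or q) fails at w0, so Box (not q or not (not q or q)) is false at w0.
Satisfying worlds: {w2}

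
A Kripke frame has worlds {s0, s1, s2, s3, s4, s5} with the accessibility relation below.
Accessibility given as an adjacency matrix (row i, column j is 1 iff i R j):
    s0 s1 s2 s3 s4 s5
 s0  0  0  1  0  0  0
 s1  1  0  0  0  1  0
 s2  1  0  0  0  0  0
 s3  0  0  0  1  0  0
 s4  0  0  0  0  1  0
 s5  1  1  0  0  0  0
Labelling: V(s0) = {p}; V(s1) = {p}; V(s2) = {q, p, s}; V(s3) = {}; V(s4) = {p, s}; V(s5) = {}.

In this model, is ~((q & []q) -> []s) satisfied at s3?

No

At s3: (q & []q) -> []s is true, so ~((q & []q) -> []s) is false.
  At s3: q & []q is false, []s is false, so (q & []q) -> []s is true.
    At s3: q is false, []q is false, so q & []q is false.
      At s3: []q requires q at every successor {s3}.
        q fails at s3, so []q is false at s3.
    At s3: []s requires s at every successor {s3}.
      s fails at s3, so []s is false at s3.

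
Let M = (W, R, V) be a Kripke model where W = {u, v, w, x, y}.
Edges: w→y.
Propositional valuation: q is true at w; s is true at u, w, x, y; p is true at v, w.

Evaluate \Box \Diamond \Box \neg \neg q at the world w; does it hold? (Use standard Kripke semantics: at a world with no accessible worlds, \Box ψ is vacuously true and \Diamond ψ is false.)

At w: \Box \Diamond \Box \neg \neg q requires \Diamond \Box \neg \neg q at every successor {y}.
  \Diamond \Box \neg \neg q fails at y, so \Box \Diamond \Box \neg \neg q is false at w.
    At y: no accessible worlds, so \Diamond \Box \neg \neg q is false.

No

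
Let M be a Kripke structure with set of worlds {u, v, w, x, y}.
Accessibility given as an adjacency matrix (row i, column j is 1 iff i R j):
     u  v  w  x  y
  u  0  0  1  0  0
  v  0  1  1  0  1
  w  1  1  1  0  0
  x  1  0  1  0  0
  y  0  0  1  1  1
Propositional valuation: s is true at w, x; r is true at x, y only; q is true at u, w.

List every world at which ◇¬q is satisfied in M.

Let φ = ◇¬q. Evaluate φ at each world:
  u (successors {w}): φ is false.
  v (successors {v, w, y}): φ is true.
  w (successors {u, v, w}): φ is true.
  x (successors {u, w}): φ is false.
  y (successors {w, x, y}): φ is true.
For instance, at y:
  At y: ◇¬q requires ¬q at some successor in {w, x, y}.
    ¬q holds at x, so ◇¬q is true at y.
Satisfying worlds: {v, w, y}

v, w, y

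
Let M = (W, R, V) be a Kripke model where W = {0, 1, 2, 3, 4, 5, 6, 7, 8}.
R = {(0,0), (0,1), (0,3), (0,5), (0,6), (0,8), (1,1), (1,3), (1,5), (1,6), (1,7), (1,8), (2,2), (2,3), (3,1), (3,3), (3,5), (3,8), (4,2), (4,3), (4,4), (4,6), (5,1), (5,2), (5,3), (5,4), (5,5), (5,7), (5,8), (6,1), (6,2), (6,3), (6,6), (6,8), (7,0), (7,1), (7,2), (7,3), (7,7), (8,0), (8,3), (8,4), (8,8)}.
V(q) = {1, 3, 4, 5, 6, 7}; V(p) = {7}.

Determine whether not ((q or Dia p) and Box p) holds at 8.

Yes

At 8: (q or Dia p) and Box p is false, so not ((q or Dia p) and Box p) is true.
  At 8: q or Dia p is false, Box p is false, so (q or Dia p) and Box p is false.
    At 8: q is false, Dia p is false, so q or Dia p is false.
      At 8: Dia p requires p at some successor in {0, 3, 4, 8}.
        At 0: p is false.
        At 3: p is false.
        At 4: p is false.
        At 8: p is false.
      So Dia p is false at 8.
    At 8: Box p requires p at every successor {0, 3, 4, 8}.
      p fails at 0, so Box p is false at 8.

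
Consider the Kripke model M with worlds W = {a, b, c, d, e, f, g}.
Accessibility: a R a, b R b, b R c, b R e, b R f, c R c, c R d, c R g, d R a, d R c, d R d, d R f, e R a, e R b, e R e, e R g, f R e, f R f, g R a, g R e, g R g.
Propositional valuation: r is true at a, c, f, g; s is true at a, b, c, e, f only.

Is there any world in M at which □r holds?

Yes

Recall that □ψ holds at a world iff ψ holds at every accessible world, and ◇ψ holds iff ψ holds at some accessible world.
Let φ = □r. Evaluate φ at each world:
  a (successors {a}): φ is true.
  b (successors {b, c, e, f}): φ is false.
  c (successors {c, d, g}): φ is false.
  d (successors {a, c, d, f}): φ is false.
  e (successors {a, b, e, g}): φ is false.
  f (successors {e, f}): φ is false.
  g (successors {a, e, g}): φ is false.
Detail at a (witness):
  At a: □r requires r at every successor {a}.
    At a: r is true.
  So □r is true at a.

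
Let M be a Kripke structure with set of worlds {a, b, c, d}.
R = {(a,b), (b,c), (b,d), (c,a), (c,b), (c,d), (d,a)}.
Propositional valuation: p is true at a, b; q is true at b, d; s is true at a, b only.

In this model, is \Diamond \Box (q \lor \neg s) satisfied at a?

At a: \Diamond \Box (q \lor \neg s) requires \Box (q \lor \neg s) at some successor in {b}.
  \Box (q \lor \neg s) holds at b, so \Diamond \Box (q \lor \neg s) is true at a.
    At b: \Box (q \lor \neg s) requires q \lor \neg s at every successor {c, d}.
      At c: q \lor \neg s is true.
      At d: q \lor \neg s is true.
    So \Box (q \lor \neg s) is true at b.

Yes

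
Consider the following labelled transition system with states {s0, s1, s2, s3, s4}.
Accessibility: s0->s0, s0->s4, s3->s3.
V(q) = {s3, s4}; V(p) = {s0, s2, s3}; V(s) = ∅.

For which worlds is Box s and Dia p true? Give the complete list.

Recall that Box ψ holds at a world iff ψ holds at every accessible world, and Dia ψ holds iff ψ holds at some accessible world.
Let φ = Box s and Dia p. Evaluate φ at each world:
  s0 (successors {s0, s4}): φ is false.
  s1 (successors ∅): φ is false.
  s2 (successors ∅): φ is false.
  s3 (successors {s3}): φ is false.
  s4 (successors ∅): φ is false.
For instance, at s3:
  At s3: Box s is false, Dia p is true, so Box s and Dia p is false.
    At s3: Box s requires s at every successor {s3}.
      s fails at s3, so Box s is false at s3.
    At s3: Dia p requires p at some successor in {s3}.
      p holds at s3, so Dia p is true at s3.
Satisfying worlds: none.

none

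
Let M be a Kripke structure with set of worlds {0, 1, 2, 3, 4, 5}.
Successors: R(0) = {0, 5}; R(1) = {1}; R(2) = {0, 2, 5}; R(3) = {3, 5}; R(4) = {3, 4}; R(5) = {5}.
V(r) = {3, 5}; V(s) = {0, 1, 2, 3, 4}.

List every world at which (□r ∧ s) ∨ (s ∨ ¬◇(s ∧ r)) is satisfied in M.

0, 1, 2, 3, 4, 5

Recall that □ψ holds at a world iff ψ holds at every accessible world, and ◇ψ holds iff ψ holds at some accessible world.
Let φ = (□r ∧ s) ∨ (s ∨ ¬◇(s ∧ r)). Evaluate φ at each world:
  0 (successors {0, 5}): φ is true.
  1 (successors {1}): φ is true.
  2 (successors {0, 2, 5}): φ is true.
  3 (successors {3, 5}): φ is true.
  4 (successors {3, 4}): φ is true.
  5 (successors {5}): φ is true.
For instance, at 2:
  At 2: □r ∧ s is false, s ∨ ¬◇(s ∧ r) is true, so (□r ∧ s) ∨ (s ∨ ¬◇(s ∧ r)) is true.
    At 2: □r is false, s is true, so □r ∧ s is false.
      At 2: □r requires r at every successor {0, 2, 5}.
        r fails at 0, so □r is false at 2.
    At 2: s is true, ¬◇(s ∧ r) is true, so s ∨ ¬◇(s ∧ r) is true.
      At 2: ◇(s ∧ r) is false, so ¬◇(s ∧ r) is true.
Satisfying worlds: {0, 1, 2, 3, 4, 5}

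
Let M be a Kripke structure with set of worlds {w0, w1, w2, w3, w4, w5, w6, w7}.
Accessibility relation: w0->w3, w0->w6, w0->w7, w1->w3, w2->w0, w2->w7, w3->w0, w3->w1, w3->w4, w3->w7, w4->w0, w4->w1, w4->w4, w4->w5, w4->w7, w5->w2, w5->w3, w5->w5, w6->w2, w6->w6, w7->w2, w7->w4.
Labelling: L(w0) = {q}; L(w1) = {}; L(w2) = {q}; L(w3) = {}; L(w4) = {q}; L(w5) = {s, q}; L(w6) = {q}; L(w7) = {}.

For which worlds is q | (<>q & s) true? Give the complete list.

Let φ = q | (<>q & s). Evaluate φ at each world:
  w0 (successors {w3, w6, w7}): φ is true.
  w1 (successors {w3}): φ is false.
  w2 (successors {w0, w7}): φ is true.
  w3 (successors {w0, w1, w4, w7}): φ is false.
  w4 (successors {w0, w1, w4, w5, w7}): φ is true.
  w5 (successors {w2, w3, w5}): φ is true.
  w6 (successors {w2, w6}): φ is true.
  w7 (successors {w2, w4}): φ is false.
For instance, at w1:
  At w1: q is false, <>q & s is false, so q | (<>q & s) is false.
    At w1: <>q is false, s is false, so <>q & s is false.
      At w1: <>q requires q at some successor in {w3}.
        At w3: q is false.
      So <>q is false at w1.
Satisfying worlds: {w0, w2, w4, w5, w6}

w0, w2, w4, w5, w6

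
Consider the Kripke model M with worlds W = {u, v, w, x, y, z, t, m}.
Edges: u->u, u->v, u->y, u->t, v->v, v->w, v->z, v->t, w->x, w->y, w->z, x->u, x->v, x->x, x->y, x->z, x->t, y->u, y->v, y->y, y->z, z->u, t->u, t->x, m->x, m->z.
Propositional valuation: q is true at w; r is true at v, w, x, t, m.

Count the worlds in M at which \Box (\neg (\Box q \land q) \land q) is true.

0

Let φ = \Box (\neg (\Box q \land q) \land q). Evaluate φ at each world:
  u (successors {u, v, y, t}): φ is false.
  v (successors {v, w, z, t}): φ is false.
  w (successors {x, y, z}): φ is false.
  x (successors {u, v, x, y, z, t}): φ is false.
  y (successors {u, v, y, z}): φ is false.
  z (successors {u}): φ is false.
  t (successors {u, x}): φ is false.
  m (successors {x, z}): φ is false.
For instance, at u:
  At u: \Box (\neg (\Box q \land q) \land q) requires \neg (\Box q \land q) \land q at every successor {u, v, y, t}.
    \neg (\Box q \land q) \land q fails at u, so \Box (\neg (\Box q \land q) \land q) is false at u.
      At u: \neg (\Box q \land q) is true, q is false, so \neg (\Box q \land q) \land q is false.
Satisfying worlds: none.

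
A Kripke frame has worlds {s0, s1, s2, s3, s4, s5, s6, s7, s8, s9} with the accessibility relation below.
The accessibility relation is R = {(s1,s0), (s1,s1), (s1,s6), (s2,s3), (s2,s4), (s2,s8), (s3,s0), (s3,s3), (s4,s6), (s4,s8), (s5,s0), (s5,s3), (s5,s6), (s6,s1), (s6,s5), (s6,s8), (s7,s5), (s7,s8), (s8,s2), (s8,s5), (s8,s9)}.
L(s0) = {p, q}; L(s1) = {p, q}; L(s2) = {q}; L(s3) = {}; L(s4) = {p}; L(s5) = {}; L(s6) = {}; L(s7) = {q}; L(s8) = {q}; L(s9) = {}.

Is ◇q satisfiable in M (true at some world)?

Yes

Let φ = ◇q. Evaluate φ at each world:
  s0 (successors ∅): φ is false.
  s1 (successors {s0, s1, s6}): φ is true.
  s2 (successors {s3, s4, s8}): φ is true.
  s3 (successors {s0, s3}): φ is true.
  s4 (successors {s6, s8}): φ is true.
  s5 (successors {s0, s3, s6}): φ is true.
  s6 (successors {s1, s5, s8}): φ is true.
  s7 (successors {s5, s8}): φ is true.
  s8 (successors {s2, s5, s9}): φ is true.
  s9 (successors ∅): φ is false.
Detail at s1 (witness):
  At s1: ◇q requires q at some successor in {s0, s1, s6}.
    q holds at s0, so ◇q is true at s1.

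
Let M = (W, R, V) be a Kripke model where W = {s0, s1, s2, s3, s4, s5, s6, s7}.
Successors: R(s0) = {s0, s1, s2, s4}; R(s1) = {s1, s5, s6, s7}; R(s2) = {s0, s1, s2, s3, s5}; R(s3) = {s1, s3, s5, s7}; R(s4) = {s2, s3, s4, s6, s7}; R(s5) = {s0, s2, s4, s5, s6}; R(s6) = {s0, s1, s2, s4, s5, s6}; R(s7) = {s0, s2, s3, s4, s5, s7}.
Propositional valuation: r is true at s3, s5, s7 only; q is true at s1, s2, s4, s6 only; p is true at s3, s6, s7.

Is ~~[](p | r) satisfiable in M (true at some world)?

Let φ = ~~[](p | r). Evaluate φ at each world:
  s0 (successors {s0, s1, s2, s4}): φ is false.
  s1 (successors {s1, s5, s6, s7}): φ is false.
  s2 (successors {s0, s1, s2, s3, s5}): φ is false.
  s3 (successors {s1, s3, s5, s7}): φ is false.
  s4 (successors {s2, s3, s4, s6, s7}): φ is false.
  s5 (successors {s0, s2, s4, s5, s6}): φ is false.
  s6 (successors {s0, s1, s2, s4, s5, s6}): φ is false.
  s7 (successors {s0, s2, s3, s4, s5, s7}): φ is false.
For instance, at s0:
  At s0: ~[](p | r) is true, so ~~[](p | r) is false.
    At s0: [](p | r) is false, so ~[](p | r) is true.
      At s0: [](p | r) requires p | r at every successor {s0, s1, s2, s4}.
        p | r fails at s0, so [](p | r) is false at s0.

No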